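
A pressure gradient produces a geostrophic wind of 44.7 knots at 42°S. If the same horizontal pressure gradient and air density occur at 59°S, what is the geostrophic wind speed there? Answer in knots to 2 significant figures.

With the same pressure gradient and density, V_g ∝ 1/f ∝ 1/sin φ.
V₂ = V₁ · sin φ₁ / sin φ₂ = 44.7 × sin 42° / sin 59°
V₂ = 44.7 × 0.6691/0.8572 = 35 knots

35 knots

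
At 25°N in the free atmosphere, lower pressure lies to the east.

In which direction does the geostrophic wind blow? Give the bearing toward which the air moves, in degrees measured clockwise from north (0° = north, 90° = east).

180°

The pressure-gradient force points toward the east (bearing 090°).
Geostrophic balance: in the Northern Hemisphere the Coriolis force deflects motion to the right, so the geostrophic wind blows 90° to the right of the pressure-gradient force (low pressure on the left).
Rotating 090° by 90° clockwise gives 180° — the wind blows toward the south.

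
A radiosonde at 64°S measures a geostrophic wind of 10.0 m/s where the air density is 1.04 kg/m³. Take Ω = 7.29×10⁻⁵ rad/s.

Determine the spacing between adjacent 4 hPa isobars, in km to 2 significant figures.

290 km

Coriolis parameter at 64°S:
f = 2Ω sin φ = 2 × 7.29×10⁻⁵ × sin 64° = 1.31×10⁻⁴ s⁻¹
Geostrophic balance rearranged: |∂P/∂n| = f ρ V_g
|∂P/∂n| = 1.31×10⁻⁴ × 1.04 × 10.0 = 1.36×10⁻³ Pa/m
Isobar spacing: Δn = ΔP/|∂P/∂n| = 400 Pa / 1.36×10⁻³ Pa/m = 293501 m ≈ 290 km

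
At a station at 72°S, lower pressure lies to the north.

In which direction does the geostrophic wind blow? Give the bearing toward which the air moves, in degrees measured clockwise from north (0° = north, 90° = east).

The pressure-gradient force points toward the north (bearing 000°).
Geostrophic balance: in the Southern Hemisphere the Coriolis force deflects motion to the left, so the geostrophic wind blows 90° to the left of the pressure-gradient force (low pressure on the right).
Rotating 000° by 90° counterclockwise gives 270° — the wind blows toward the west.

270°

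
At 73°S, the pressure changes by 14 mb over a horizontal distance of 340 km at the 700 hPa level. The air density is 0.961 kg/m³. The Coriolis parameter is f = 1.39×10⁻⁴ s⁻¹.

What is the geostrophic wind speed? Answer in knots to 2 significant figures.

60 knots

Pressure gradient: |∂P/∂n| = 1400 Pa / 340000 m = 4.12×10⁻³ Pa/m
Geostrophic balance (pressure-gradient force = Coriolis force):
V_g = (1/(fρ)) |∂P/∂n| = 4.12×10⁻³ / (1.39×10⁻⁴ × 0.961) = 30.8 m/s
Converting: 30.8 m/s × 1.944 = 60 knots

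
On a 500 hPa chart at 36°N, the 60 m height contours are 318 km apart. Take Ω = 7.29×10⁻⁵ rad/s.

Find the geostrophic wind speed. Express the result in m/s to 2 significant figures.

Coriolis parameter at 36°N:
f = 2Ω sin φ = 2 × 7.29×10⁻⁵ × sin 36° = 8.57×10⁻⁵ s⁻¹
Height gradient: |∂Z/∂n| = 60 m / 318000 m = 1.89×10⁻⁴
On a pressure surface, geostrophic balance gives V_g = (g/f)|∂Z/∂n|:
V_g = 9.81 × 1.89×10⁻⁴ / 8.57×10⁻⁵ = 21.6 m/s

22 m/s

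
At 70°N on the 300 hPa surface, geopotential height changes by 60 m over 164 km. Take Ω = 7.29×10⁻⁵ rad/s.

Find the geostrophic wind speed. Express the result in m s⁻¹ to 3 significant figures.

Coriolis parameter at 70°N:
f = 2Ω sin φ = 2 × 7.29×10⁻⁵ × sin 70° = 1.37×10⁻⁴ s⁻¹
Height gradient: |∂Z/∂n| = 60 m / 164000 m = 3.66×10⁻⁴
On a pressure surface, geostrophic balance gives V_g = (g/f)|∂Z/∂n|:
V_g = 9.81 × 3.66×10⁻⁴ / 1.37×10⁻⁴ = 26.2 m/s

26.2 m s⁻¹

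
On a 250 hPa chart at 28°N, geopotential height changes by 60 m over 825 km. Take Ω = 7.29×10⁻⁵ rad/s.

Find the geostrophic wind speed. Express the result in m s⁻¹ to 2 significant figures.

Coriolis parameter at 28°N:
f = 2Ω sin φ = 2 × 7.29×10⁻⁵ × sin 28° = 6.84×10⁻⁵ s⁻¹
Height gradient: |∂Z/∂n| = 60 m / 825000 m = 7.27×10⁻⁵
On a pressure surface, geostrophic balance gives V_g = (g/f)|∂Z/∂n|:
V_g = 9.81 × 7.27×10⁻⁵ / 6.84×10⁻⁵ = 10.4 m/s

10 m s⁻¹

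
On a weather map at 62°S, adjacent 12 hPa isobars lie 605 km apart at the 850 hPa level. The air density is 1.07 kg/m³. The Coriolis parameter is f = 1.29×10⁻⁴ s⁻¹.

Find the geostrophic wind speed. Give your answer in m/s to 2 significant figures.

14 m/s

Pressure gradient: |∂P/∂n| = 1200 Pa / 605000 m = 1.98×10⁻³ Pa/m
Geostrophic balance (pressure-gradient force = Coriolis force):
V_g = (1/(fρ)) |∂P/∂n| = 1.98×10⁻³ / (1.29×10⁻⁴ × 1.07) = 14.4 m/s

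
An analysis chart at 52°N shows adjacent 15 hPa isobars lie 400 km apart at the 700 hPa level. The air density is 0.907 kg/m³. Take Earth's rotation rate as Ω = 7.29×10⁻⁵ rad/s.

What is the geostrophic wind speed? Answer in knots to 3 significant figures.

70.0 knots

Coriolis parameter at 52°N:
f = 2Ω sin φ = 2 × 7.29×10⁻⁵ × sin 52° = 1.15×10⁻⁴ s⁻¹
Pressure gradient: |∂P/∂n| = 1500 Pa / 400000 m = 3.75×10⁻³ Pa/m
Geostrophic balance (pressure-gradient force = Coriolis force):
V_g = (1/(fρ)) |∂P/∂n| = 3.75×10⁻³ / (1.15×10⁻⁴ × 0.907) = 36.0 m/s
Converting: 36.0 m/s × 1.944 = 70.0 knots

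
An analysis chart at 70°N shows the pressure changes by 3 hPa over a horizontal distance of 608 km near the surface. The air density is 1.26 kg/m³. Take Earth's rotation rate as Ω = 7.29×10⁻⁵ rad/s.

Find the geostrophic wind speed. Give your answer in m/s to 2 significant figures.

Coriolis parameter at 70°N:
f = 2Ω sin φ = 2 × 7.29×10⁻⁵ × sin 70° = 1.37×10⁻⁴ s⁻¹
Pressure gradient: |∂P/∂n| = 300 Pa / 608000 m = 4.93×10⁻⁴ Pa/m
Geostrophic balance (pressure-gradient force = Coriolis force):
V_g = (1/(fρ)) |∂P/∂n| = 4.93×10⁻⁴ / (1.37×10⁻⁴ × 1.26) = 2.86 m/s

2.9 m/s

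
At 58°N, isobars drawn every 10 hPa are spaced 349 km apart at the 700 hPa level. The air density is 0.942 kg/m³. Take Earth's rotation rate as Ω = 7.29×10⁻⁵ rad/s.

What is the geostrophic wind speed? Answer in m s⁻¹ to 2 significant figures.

25 m s⁻¹

Coriolis parameter at 58°N:
f = 2Ω sin φ = 2 × 7.29×10⁻⁵ × sin 58° = 1.24×10⁻⁴ s⁻¹
Pressure gradient: |∂P/∂n| = 1000 Pa / 349000 m = 2.87×10⁻³ Pa/m
Geostrophic balance (pressure-gradient force = Coriolis force):
V_g = (1/(fρ)) |∂P/∂n| = 2.87×10⁻³ / (1.24×10⁻⁴ × 0.942) = 24.6 m/s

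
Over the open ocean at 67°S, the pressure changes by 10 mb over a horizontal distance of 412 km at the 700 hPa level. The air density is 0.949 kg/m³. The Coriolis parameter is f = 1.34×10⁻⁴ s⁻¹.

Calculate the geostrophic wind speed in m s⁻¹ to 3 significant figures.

Pressure gradient: |∂P/∂n| = 1000 Pa / 412000 m = 2.43×10⁻³ Pa/m
Geostrophic balance (pressure-gradient force = Coriolis force):
V_g = (1/(fρ)) |∂P/∂n| = 2.43×10⁻³ / (1.34×10⁻⁴ × 0.949) = 19.1 m/s

19.1 m s⁻¹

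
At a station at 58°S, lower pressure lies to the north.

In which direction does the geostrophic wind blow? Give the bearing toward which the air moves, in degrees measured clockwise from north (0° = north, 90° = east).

270°

The pressure-gradient force points toward the north (bearing 000°).
Geostrophic balance: in the Southern Hemisphere the Coriolis force deflects motion to the left, so the geostrophic wind blows 90° to the left of the pressure-gradient force (low pressure on the right).
Rotating 000° by 90° counterclockwise gives 270° — the wind blows toward the west.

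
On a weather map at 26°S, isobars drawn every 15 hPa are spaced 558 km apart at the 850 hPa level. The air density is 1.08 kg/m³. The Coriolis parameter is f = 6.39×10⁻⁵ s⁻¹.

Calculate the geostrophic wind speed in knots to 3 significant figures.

75.7 knots

Pressure gradient: |∂P/∂n| = 1500 Pa / 558000 m = 2.69×10⁻³ Pa/m
Geostrophic balance (pressure-gradient force = Coriolis force):
V_g = (1/(fρ)) |∂P/∂n| = 2.69×10⁻³ / (6.39×10⁻⁵ × 1.08) = 39.0 m/s
Converting: 39.0 m/s × 1.944 = 75.7 knots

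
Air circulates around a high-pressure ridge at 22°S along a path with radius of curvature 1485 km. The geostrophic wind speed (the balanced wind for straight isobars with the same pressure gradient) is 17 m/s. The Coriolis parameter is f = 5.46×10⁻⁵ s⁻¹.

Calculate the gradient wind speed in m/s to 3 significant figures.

Around a high, pressure-gradient force acts outward with centrifugal, so Coriolis balances both:
fV = (1/ρ)|∂P/∂n| + V²/R  →  V² − fR·V + fR·V_g = 0
With fR = 5.46×10⁻⁵ × 1485×10³ m = 81.1 m/s:
V = [fR − √((fR)² − 4 fR V_g)]/2 = [81.1 − √(81.1² − 4×81.1×17)]/2 = 24.3 m/s
Supergeostrophic (V > V_g = 17 m/s), as expected around a high.

24.3 m/s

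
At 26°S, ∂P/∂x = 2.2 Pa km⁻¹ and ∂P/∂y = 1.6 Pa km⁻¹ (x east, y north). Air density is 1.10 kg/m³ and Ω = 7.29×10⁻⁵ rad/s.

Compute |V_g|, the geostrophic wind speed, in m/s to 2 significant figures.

39 m/s

Coriolis parameter at 26°S:
f = 2Ω sin φ = 2 × 7.29×10⁻⁵ × sin 26° = 6.39×10⁻⁵ s⁻¹
In the Southern Hemisphere f is negative: f = −6.39×10⁻⁵ s⁻¹.
Component geostrophic relations (x east, y north):
u_g = −(1/(fρ)) ∂P/∂y,  v_g = (1/(fρ)) ∂P/∂x
u_g = −(1.6×10⁻³)/(−6.39×10⁻⁵ × 1.10) = 22.8 m/s;  v_g = (2.2×10⁻³)/(−6.39×10⁻⁵ × 1.10) = −31.3 m/s
|V_g| = √(u_g² + v_g²) = 38.7 m/s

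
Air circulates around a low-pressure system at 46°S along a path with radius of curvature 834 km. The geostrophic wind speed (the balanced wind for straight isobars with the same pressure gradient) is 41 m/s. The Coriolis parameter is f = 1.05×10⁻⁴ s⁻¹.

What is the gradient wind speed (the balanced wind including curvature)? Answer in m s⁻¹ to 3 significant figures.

30.4 m s⁻¹

Around a low, centrifugal force acts outward with Coriolis, so pressure-gradient force balances both:
(1/ρ)|∂P/∂n| = fV + V²/R  →  V² + fR·V − fR·V_g = 0
With fR = 1.05×10⁻⁴ × 834×10³ m = 87.6 m/s:
V = [−fR + √((fR)² + 4 fR V_g)]/2 = [−87.6 + √(87.6² + 4×87.6×41)]/2 = 30.4 m/s
Subgeostrophic (V < V_g = 41 m/s), as expected around a low.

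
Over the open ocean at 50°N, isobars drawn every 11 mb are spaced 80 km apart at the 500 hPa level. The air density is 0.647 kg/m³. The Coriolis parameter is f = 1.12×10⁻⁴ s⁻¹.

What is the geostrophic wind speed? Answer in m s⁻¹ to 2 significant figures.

Pressure gradient: |∂P/∂n| = 1100 Pa / 80000 m = 1.38×10⁻² Pa/m
Geostrophic balance (pressure-gradient force = Coriolis force):
V_g = (1/(fρ)) |∂P/∂n| = 1.38×10⁻² / (1.12×10⁻⁴ × 0.647) = 190 m/s

190 m s⁻¹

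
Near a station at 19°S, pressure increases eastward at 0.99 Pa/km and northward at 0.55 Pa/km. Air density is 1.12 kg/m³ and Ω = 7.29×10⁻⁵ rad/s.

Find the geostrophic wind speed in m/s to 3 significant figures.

Coriolis parameter at 19°S:
f = 2Ω sin φ = 2 × 7.29×10⁻⁵ × sin 19° = 4.75×10⁻⁵ s⁻¹
In the Southern Hemisphere f is negative: f = −4.75×10⁻⁵ s⁻¹.
Component geostrophic relations (x east, y north):
u_g = −(1/(fρ)) ∂P/∂y,  v_g = (1/(fρ)) ∂P/∂x
u_g = −(0.55×10⁻³)/(−4.75×10⁻⁵ × 1.12) = 10.3 m/s;  v_g = (0.99×10⁻³)/(−4.75×10⁻⁵ × 1.12) = −18.6 m/s
|V_g| = √(u_g² + v_g²) = 21.3 m/s

21.3 m/s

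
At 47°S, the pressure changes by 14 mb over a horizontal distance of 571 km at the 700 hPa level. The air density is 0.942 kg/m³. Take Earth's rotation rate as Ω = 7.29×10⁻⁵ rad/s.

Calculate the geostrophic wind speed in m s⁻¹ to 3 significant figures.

Coriolis parameter at 47°S:
f = 2Ω sin φ = 2 × 7.29×10⁻⁵ × sin 47° = 1.07×10⁻⁴ s⁻¹
Pressure gradient: |∂P/∂n| = 1400 Pa / 571000 m = 2.45×10⁻³ Pa/m
Geostrophic balance (pressure-gradient force = Coriolis force):
V_g = (1/(fρ)) |∂P/∂n| = 2.45×10⁻³ / (1.07×10⁻⁴ × 0.942) = 24.4 m/s

24.4 m s⁻¹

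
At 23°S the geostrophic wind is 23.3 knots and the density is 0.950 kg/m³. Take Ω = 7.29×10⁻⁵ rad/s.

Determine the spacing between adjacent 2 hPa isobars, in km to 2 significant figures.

310 km

Coriolis parameter at 23°S:
f = 2Ω sin φ = 2 × 7.29×10⁻⁵ × sin 23° = 5.70×10⁻⁵ s⁻¹
Wind speed in SI: 23.3 knots = 12.0 m/s
Geostrophic balance rearranged: |∂P/∂n| = f ρ V_g
|∂P/∂n| = 5.70×10⁻⁵ × 0.950 × 12.0 = 6.49×10⁻⁴ Pa/m
Isobar spacing: Δn = ΔP/|∂P/∂n| = 200 Pa / 6.49×10⁻⁴ Pa/m = 308302 m ≈ 310 km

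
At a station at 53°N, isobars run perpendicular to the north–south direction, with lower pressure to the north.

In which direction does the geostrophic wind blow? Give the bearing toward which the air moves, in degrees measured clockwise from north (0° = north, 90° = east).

The pressure-gradient force points toward the north (bearing 000°).
Geostrophic balance: in the Northern Hemisphere the Coriolis force deflects motion to the right, so the geostrophic wind blows 90° to the right of the pressure-gradient force (low pressure on the left).
Rotating 000° by 90° clockwise gives 090° — the wind blows toward the east.

090°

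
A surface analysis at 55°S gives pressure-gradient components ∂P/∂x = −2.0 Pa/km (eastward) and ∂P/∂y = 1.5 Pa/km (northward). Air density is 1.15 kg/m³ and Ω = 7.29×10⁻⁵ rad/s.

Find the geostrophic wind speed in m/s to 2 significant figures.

Coriolis parameter at 55°S:
f = 2Ω sin φ = 2 × 7.29×10⁻⁵ × sin 55° = 1.19×10⁻⁴ s⁻¹
In the Southern Hemisphere f is negative: f = −1.19×10⁻⁴ s⁻¹.
Component geostrophic relations (x east, y north):
u_g = −(1/(fρ)) ∂P/∂y,  v_g = (1/(fρ)) ∂P/∂x
u_g = −(1.5×10⁻³)/(−1.19×10⁻⁴ × 1.15) = 10.9 m/s;  v_g = (−2.0×10⁻³)/(−1.19×10⁻⁴ × 1.15) = 14.6 m/s
|V_g| = √(u_g² + v_g²) = 18.2 m/s

18 m/s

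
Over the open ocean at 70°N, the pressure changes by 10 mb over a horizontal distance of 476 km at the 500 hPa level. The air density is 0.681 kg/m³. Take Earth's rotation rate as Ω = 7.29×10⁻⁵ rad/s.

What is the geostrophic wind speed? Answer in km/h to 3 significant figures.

Coriolis parameter at 70°N:
f = 2Ω sin φ = 2 × 7.29×10⁻⁵ × sin 70° = 1.37×10⁻⁴ s⁻¹
Pressure gradient: |∂P/∂n| = 1000 Pa / 476000 m = 2.10×10⁻³ Pa/m
Geostrophic balance (pressure-gradient force = Coriolis force):
V_g = (1/(fρ)) |∂P/∂n| = 2.10×10⁻³ / (1.37×10⁻⁴ × 0.681) = 22.5 m/s
Converting: 22.5 m/s × 3.6 = 81.1 km/h

81.1 km/h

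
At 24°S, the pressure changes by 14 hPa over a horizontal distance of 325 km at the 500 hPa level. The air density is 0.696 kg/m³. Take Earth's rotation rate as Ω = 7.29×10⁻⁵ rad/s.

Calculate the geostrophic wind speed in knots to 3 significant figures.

Coriolis parameter at 24°S:
f = 2Ω sin φ = 2 × 7.29×10⁻⁵ × sin 24° = 5.93×10⁻⁵ s⁻¹
Pressure gradient: |∂P/∂n| = 1400 Pa / 325000 m = 4.31×10⁻³ Pa/m
Geostrophic balance (pressure-gradient force = Coriolis force):
V_g = (1/(fρ)) |∂P/∂n| = 4.31×10⁻³ / (5.93×10⁻⁵ × 0.696) = 104 m/s
Converting: 104 m/s × 1.944 = 203 knots

203 knots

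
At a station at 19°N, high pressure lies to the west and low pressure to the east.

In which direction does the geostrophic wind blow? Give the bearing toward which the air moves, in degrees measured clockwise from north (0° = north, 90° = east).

The pressure-gradient force points toward the east (bearing 090°).
Geostrophic balance: in the Northern Hemisphere the Coriolis force deflects motion to the right, so the geostrophic wind blows 90° to the right of the pressure-gradient force (low pressure on the left).
Rotating 090° by 90° clockwise gives 180° — the wind blows toward the south.

180°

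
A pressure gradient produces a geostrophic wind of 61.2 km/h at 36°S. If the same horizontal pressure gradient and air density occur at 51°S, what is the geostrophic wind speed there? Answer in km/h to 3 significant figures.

With the same pressure gradient and density, V_g ∝ 1/f ∝ 1/sin φ.
V₂ = V₁ · sin φ₁ / sin φ₂ = 61.2 × sin 36° / sin 51°
V₂ = 61.2 × 0.5878/0.7771 = 46.3 km/h

46.3 km/h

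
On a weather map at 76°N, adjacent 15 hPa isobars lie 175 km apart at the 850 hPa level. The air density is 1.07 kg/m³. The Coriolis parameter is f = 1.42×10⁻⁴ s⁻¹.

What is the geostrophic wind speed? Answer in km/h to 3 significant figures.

Pressure gradient: |∂P/∂n| = 1500 Pa / 175000 m = 8.57×10⁻³ Pa/m
Geostrophic balance (pressure-gradient force = Coriolis force):
V_g = (1/(fρ)) |∂P/∂n| = 8.57×10⁻³ / (1.42×10⁻⁴ × 1.07) = 56.4 m/s
Converting: 56.4 m/s × 3.6 = 203 km/h

203 km/h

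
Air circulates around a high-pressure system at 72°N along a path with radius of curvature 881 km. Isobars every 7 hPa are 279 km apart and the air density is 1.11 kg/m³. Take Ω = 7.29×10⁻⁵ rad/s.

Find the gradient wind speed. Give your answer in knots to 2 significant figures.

Coriolis parameter at 72°N:
f = 2Ω sin φ = 2 × 7.29×10⁻⁵ × sin 72° = 1.39×10⁻⁴ s⁻¹
Pressure gradient: |∂P/∂n| = 700 Pa / 279000 m = 2.51×10⁻³ Pa/m
Geostrophic speed: V_g = |∂P/∂n|/(fρ) = 2.51×10⁻³/(1.39×10⁻⁴ × 1.11) = 16.3 m/s
Around a high, pressure-gradient force acts outward with centrifugal, so Coriolis balances both:
fV = (1/ρ)|∂P/∂n| + V²/R  →  V² − fR·V + fR·V_g = 0
With fR = 1.39×10⁻⁴ × 881×10³ m = 122 m/s:
V = [fR − √((fR)² − 4 fR V_g)]/2 = [122 − √(122² − 4×122×16.3)]/2 = 19.4 m/s
Supergeostrophic (V > V_g = 16.3 m/s), as expected around a high.
Converting: 19.4 m/s × 1.944 = 38 knots

38 knots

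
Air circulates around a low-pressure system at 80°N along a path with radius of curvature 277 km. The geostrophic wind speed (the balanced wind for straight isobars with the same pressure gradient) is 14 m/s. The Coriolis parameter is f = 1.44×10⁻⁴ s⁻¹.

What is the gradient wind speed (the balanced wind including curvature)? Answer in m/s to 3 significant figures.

11.0 m/s

Around a low, centrifugal force acts outward with Coriolis, so pressure-gradient force balances both:
(1/ρ)|∂P/∂n| = fV + V²/R  →  V² + fR·V − fR·V_g = 0
With fR = 1.44×10⁻⁴ × 277×10³ m = 39.9 m/s:
V = [−fR + √((fR)² + 4 fR V_g)]/2 = [−39.9 + √(39.9² + 4×39.9×14)]/2 = 11 m/s
Subgeostrophic (V < V_g = 14 m/s), as expected around a low.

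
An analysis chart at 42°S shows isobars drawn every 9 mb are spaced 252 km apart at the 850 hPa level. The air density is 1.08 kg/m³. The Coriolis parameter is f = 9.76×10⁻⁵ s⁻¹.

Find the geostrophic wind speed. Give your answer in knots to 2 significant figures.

Pressure gradient: |∂P/∂n| = 900 Pa / 252000 m = 3.57×10⁻³ Pa/m
Geostrophic balance (pressure-gradient force = Coriolis force):
V_g = (1/(fρ)) |∂P/∂n| = 3.57×10⁻³ / (9.76×10⁻⁵ × 1.08) = 33.9 m/s
Converting: 33.9 m/s × 1.944 = 66 knots

66 knots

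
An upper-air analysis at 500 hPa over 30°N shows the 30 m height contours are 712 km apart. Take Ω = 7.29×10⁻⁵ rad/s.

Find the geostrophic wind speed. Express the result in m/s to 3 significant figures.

5.67 m/s

Coriolis parameter at 30°N:
f = 2Ω sin φ = 2 × 7.29×10⁻⁵ × sin 30° = 7.29×10⁻⁵ s⁻¹
Height gradient: |∂Z/∂n| = 30 m / 712000 m = 4.21×10⁻⁵
On a pressure surface, geostrophic balance gives V_g = (g/f)|∂Z/∂n|:
V_g = 9.81 × 4.21×10⁻⁵ / 7.29×10⁻⁵ = 5.67 m/s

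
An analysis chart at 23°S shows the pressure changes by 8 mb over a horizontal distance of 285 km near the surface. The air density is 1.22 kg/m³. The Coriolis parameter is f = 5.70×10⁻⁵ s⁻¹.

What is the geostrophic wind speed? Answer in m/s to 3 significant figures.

Pressure gradient: |∂P/∂n| = 800 Pa / 285000 m = 2.81×10⁻³ Pa/m
Geostrophic balance (pressure-gradient force = Coriolis force):
V_g = (1/(fρ)) |∂P/∂n| = 2.81×10⁻³ / (5.70×10⁻⁵ × 1.22) = 40.4 m/s

40.4 m/s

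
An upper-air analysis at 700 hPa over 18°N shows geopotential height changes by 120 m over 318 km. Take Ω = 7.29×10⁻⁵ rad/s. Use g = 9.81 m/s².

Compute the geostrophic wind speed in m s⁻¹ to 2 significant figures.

82 m s⁻¹

Coriolis parameter at 18°N:
f = 2Ω sin φ = 2 × 7.29×10⁻⁵ × sin 18° = 4.51×10⁻⁵ s⁻¹
Height gradient: |∂Z/∂n| = 120 m / 318000 m = 3.77×10⁻⁴
On a pressure surface, geostrophic balance gives V_g = (g/f)|∂Z/∂n|:
V_g = 9.81 × 3.77×10⁻⁴ / 4.51×10⁻⁵ = 82.2 m/s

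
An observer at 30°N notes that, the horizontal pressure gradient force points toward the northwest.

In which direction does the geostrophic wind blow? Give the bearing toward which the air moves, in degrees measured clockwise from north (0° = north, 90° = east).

045°

The pressure-gradient force points toward the northwest (bearing 315°).
Geostrophic balance: in the Northern Hemisphere the Coriolis force deflects motion to the right, so the geostrophic wind blows 90° to the right of the pressure-gradient force (low pressure on the left).
Rotating 315° by 90° clockwise gives 045° — the wind blows toward the northeast.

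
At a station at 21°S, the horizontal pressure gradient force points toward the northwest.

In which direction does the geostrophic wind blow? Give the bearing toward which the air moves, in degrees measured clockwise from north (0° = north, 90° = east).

225°

The pressure-gradient force points toward the northwest (bearing 315°).
Geostrophic balance: in the Southern Hemisphere the Coriolis force deflects motion to the left, so the geostrophic wind blows 90° to the left of the pressure-gradient force (low pressure on the right).
Rotating 315° by 90° counterclockwise gives 225° — the wind blows toward the southwest.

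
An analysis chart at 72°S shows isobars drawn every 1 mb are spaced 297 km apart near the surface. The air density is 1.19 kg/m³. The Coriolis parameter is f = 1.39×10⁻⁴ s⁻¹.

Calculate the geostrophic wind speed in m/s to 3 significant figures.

Pressure gradient: |∂P/∂n| = 100 Pa / 297000 m = 3.37×10⁻⁴ Pa/m
Geostrophic balance (pressure-gradient force = Coriolis force):
V_g = (1/(fρ)) |∂P/∂n| = 3.37×10⁻⁴ / (1.39×10⁻⁴ × 1.19) = 2.04 m/s

2.04 m/s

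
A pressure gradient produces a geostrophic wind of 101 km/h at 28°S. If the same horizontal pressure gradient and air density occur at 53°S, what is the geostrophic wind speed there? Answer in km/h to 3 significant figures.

59.4 km/h

With the same pressure gradient and density, V_g ∝ 1/f ∝ 1/sin φ.
V₂ = V₁ · sin φ₁ / sin φ₂ = 101 × sin 28° / sin 53°
V₂ = 101 × 0.4695/0.7986 = 59.4 km/h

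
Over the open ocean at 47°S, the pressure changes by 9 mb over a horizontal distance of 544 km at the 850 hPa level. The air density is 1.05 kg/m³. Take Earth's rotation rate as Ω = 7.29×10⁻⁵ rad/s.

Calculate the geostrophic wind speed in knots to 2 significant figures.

29 knots

Coriolis parameter at 47°S:
f = 2Ω sin φ = 2 × 7.29×10⁻⁵ × sin 47° = 1.07×10⁻⁴ s⁻¹
Pressure gradient: |∂P/∂n| = 900 Pa / 544000 m = 1.65×10⁻³ Pa/m
Geostrophic balance (pressure-gradient force = Coriolis force):
V_g = (1/(fρ)) |∂P/∂n| = 1.65×10⁻³ / (1.07×10⁻⁴ × 1.05) = 14.8 m/s
Converting: 14.8 m/s × 1.944 = 29 knots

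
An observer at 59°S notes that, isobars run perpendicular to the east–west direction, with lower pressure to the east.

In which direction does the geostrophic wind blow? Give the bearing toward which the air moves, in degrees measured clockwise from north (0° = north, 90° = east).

000°

The pressure-gradient force points toward the east (bearing 090°).
Geostrophic balance: in the Southern Hemisphere the Coriolis force deflects motion to the left, so the geostrophic wind blows 90° to the left of the pressure-gradient force (low pressure on the right).
Rotating 090° by 90° counterclockwise gives 000° — the wind blows toward the north.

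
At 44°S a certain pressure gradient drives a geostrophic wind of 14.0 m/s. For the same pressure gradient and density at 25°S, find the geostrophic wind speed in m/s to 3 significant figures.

With the same pressure gradient and density, V_g ∝ 1/f ∝ 1/sin φ.
V₂ = V₁ · sin φ₁ / sin φ₂ = 14.0 × sin 44° / sin 25°
V₂ = 14.0 × 0.6947/0.4226 = 23.0 m/s

23.0 m/s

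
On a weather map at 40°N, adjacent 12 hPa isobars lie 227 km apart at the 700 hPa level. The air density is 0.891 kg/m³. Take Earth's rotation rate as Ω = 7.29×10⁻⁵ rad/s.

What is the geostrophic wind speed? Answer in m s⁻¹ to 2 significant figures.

Coriolis parameter at 40°N:
f = 2Ω sin φ = 2 × 7.29×10⁻⁵ × sin 40° = 9.37×10⁻⁵ s⁻¹
Pressure gradient: |∂P/∂n| = 1200 Pa / 227000 m = 5.29×10⁻³ Pa/m
Geostrophic balance (pressure-gradient force = Coriolis force):
V_g = (1/(fρ)) |∂P/∂n| = 5.29×10⁻³ / (9.37×10⁻⁵ × 0.891) = 63.3 m/s

63 m s⁻¹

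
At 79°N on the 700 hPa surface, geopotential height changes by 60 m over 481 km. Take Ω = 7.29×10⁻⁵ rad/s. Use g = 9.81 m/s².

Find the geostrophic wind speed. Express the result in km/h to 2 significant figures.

Coriolis parameter at 79°N:
f = 2Ω sin φ = 2 × 7.29×10⁻⁵ × sin 79° = 1.43×10⁻⁴ s⁻¹
Height gradient: |∂Z/∂n| = 60 m / 481000 m = 1.25×10⁻⁴
On a pressure surface, geostrophic balance gives V_g = (g/f)|∂Z/∂n|:
V_g = 9.81 × 1.25×10⁻⁴ / 1.43×10⁻⁴ = 8.55 m/s
Converting: 8.55 m/s × 3.6 = 31 km/h

31 km/h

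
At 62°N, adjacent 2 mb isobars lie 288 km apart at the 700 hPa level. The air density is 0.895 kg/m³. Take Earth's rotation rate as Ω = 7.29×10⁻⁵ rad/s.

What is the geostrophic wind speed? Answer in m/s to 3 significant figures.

6.03 m/s

Coriolis parameter at 62°N:
f = 2Ω sin φ = 2 × 7.29×10⁻⁵ × sin 62° = 1.29×10⁻⁴ s⁻¹
Pressure gradient: |∂P/∂n| = 200 Pa / 288000 m = 6.94×10⁻⁴ Pa/m
Geostrophic balance (pressure-gradient force = Coriolis force):
V_g = (1/(fρ)) |∂P/∂n| = 6.94×10⁻⁴ / (1.29×10⁻⁴ × 0.895) = 6.03 m/s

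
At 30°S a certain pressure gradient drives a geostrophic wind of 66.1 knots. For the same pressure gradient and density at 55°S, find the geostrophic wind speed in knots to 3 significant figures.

40.3 knots

With the same pressure gradient and density, V_g ∝ 1/f ∝ 1/sin φ.
V₂ = V₁ · sin φ₁ / sin φ₂ = 66.1 × sin 30° / sin 55°
V₂ = 66.1 × 0.5000/0.8192 = 40.3 knots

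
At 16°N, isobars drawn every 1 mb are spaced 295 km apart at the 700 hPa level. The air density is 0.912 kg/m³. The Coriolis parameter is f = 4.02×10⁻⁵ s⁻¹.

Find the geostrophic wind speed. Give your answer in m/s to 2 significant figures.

9.2 m/s

Pressure gradient: |∂P/∂n| = 100 Pa / 295000 m = 3.39×10⁻⁴ Pa/m
Geostrophic balance (pressure-gradient force = Coriolis force):
V_g = (1/(fρ)) |∂P/∂n| = 3.39×10⁻⁴ / (4.02×10⁻⁵ × 0.912) = 9.25 m/s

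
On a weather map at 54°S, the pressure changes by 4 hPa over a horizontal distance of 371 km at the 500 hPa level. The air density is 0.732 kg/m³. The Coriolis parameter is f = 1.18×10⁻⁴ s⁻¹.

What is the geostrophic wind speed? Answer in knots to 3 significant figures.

Pressure gradient: |∂P/∂n| = 400 Pa / 371000 m = 1.08×10⁻³ Pa/m
Geostrophic balance (pressure-gradient force = Coriolis force):
V_g = (1/(fρ)) |∂P/∂n| = 1.08×10⁻³ / (1.18×10⁻⁴ × 0.732) = 12.5 m/s
Converting: 12.5 m/s × 1.944 = 24.3 knots

24.3 knots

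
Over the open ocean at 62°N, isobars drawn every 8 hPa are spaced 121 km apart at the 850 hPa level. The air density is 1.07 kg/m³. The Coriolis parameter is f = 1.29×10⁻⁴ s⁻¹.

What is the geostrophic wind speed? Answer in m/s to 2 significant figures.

Pressure gradient: |∂P/∂n| = 800 Pa / 121000 m = 6.61×10⁻³ Pa/m
Geostrophic balance (pressure-gradient force = Coriolis force):
V_g = (1/(fρ)) |∂P/∂n| = 6.61×10⁻³ / (1.29×10⁻⁴ × 1.07) = 47.9 m/s

48 m/s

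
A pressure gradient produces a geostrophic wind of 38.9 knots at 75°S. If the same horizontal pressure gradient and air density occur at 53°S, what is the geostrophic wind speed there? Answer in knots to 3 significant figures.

47.0 knots

With the same pressure gradient and density, V_g ∝ 1/f ∝ 1/sin φ.
V₂ = V₁ · sin φ₁ / sin φ₂ = 38.9 × sin 75° / sin 53°
V₂ = 38.9 × 0.9659/0.7986 = 47.0 knots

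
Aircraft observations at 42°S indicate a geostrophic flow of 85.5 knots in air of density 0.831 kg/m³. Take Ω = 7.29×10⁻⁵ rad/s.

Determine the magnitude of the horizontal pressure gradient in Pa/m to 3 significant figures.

3.57×10⁻³ Pa/m

Coriolis parameter at 42°S:
f = 2Ω sin φ = 2 × 7.29×10⁻⁵ × sin 42° = 9.76×10⁻⁵ s⁻¹
Wind speed in SI: 85.5 knots = 44.0 m/s
Geostrophic balance rearranged: |∂P/∂n| = f ρ V_g
|∂P/∂n| = 9.76×10⁻⁵ × 0.831 × 44.0 = 3.57×10⁻³ Pa/m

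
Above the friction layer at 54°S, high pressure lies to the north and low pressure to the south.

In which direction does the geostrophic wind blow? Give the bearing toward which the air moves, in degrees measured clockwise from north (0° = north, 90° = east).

The pressure-gradient force points toward the south (bearing 180°).
Geostrophic balance: in the Southern Hemisphere the Coriolis force deflects motion to the left, so the geostrophic wind blows 90° to the left of the pressure-gradient force (low pressure on the right).
Rotating 180° by 90° counterclockwise gives 090° — the wind blows toward the east.

090°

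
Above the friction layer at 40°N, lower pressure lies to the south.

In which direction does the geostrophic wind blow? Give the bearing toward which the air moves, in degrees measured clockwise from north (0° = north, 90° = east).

The pressure-gradient force points toward the south (bearing 180°).
Geostrophic balance: in the Northern Hemisphere the Coriolis force deflects motion to the right, so the geostrophic wind blows 90° to the right of the pressure-gradient force (low pressure on the left).
Rotating 180° by 90° clockwise gives 270° — the wind blows toward the west.

270°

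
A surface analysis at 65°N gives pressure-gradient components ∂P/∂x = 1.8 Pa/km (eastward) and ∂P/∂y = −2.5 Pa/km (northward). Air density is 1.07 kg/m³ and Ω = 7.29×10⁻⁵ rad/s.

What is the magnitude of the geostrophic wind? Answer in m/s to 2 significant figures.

Coriolis parameter at 65°N:
f = 2Ω sin φ = 2 × 7.29×10⁻⁵ × sin 65° = 1.32×10⁻⁴ s⁻¹
Component geostrophic relations (x east, y north):
u_g = −(1/(fρ)) ∂P/∂y,  v_g = (1/(fρ)) ∂P/∂x
u_g = −(−2.5×10⁻³)/(1.32×10⁻⁴ × 1.07) = 17.7 m/s;  v_g = (1.8×10⁻³)/(1.32×10⁻⁴ × 1.07) = 12.7 m/s
|V_g| = √(u_g² + v_g²) = 21.8 m/s

22 m/s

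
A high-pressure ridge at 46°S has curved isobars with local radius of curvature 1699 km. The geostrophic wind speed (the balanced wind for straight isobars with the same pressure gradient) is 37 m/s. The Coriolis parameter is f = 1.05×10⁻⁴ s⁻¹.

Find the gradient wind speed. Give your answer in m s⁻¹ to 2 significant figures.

Around a high, pressure-gradient force acts outward with centrifugal, so Coriolis balances both:
fV = (1/ρ)|∂P/∂n| + V²/R  →  V² − fR·V + fR·V_g = 0
With fR = 1.05×10⁻⁴ × 1699×10³ m = 178 m/s:
V = [fR − √((fR)² − 4 fR V_g)]/2 = [178 − √(178² − 4×178×37)]/2 = 52.4 m/s
Supergeostrophic (V > V_g = 37 m/s), as expected around a high.

52 m s⁻¹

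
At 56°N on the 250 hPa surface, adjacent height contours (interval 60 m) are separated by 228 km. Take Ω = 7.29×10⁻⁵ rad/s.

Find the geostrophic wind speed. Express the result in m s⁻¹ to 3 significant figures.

21.4 m s⁻¹

Coriolis parameter at 56°N:
f = 2Ω sin φ = 2 × 7.29×10⁻⁵ × sin 56° = 1.21×10⁻⁴ s⁻¹
Height gradient: |∂Z/∂n| = 60 m / 228000 m = 2.63×10⁻⁴
On a pressure surface, geostrophic balance gives V_g = (g/f)|∂Z/∂n|:
V_g = 9.81 × 2.63×10⁻⁴ / 1.21×10⁻⁴ = 21.4 m/s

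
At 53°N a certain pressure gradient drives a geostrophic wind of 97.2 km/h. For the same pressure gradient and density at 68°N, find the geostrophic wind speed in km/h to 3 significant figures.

With the same pressure gradient and density, V_g ∝ 1/f ∝ 1/sin φ.
V₂ = V₁ · sin φ₁ / sin φ₂ = 97.2 × sin 53° / sin 68°
V₂ = 97.2 × 0.7986/0.9272 = 83.7 km/h

83.7 km/h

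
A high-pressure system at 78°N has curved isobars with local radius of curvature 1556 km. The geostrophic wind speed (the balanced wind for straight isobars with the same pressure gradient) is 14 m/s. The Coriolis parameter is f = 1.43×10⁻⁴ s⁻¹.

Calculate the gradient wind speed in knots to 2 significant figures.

29 knots

Around a high, pressure-gradient force acts outward with centrifugal, so Coriolis balances both:
fV = (1/ρ)|∂P/∂n| + V²/R  →  V² − fR·V + fR·V_g = 0
With fR = 1.43×10⁻⁴ × 1556×10³ m = 223 m/s:
V = [fR − √((fR)² − 4 fR V_g)]/2 = [223 − √(223² − 4×223×14)]/2 = 15 m/s
Supergeostrophic (V > V_g = 14 m/s), as expected around a high.
Converting: 15 m/s × 1.944 = 29 knots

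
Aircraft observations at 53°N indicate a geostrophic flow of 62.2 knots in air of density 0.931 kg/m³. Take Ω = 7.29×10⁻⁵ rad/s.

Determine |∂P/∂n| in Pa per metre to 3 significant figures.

Coriolis parameter at 53°N:
f = 2Ω sin φ = 2 × 7.29×10⁻⁵ × sin 53° = 1.16×10⁻⁴ s⁻¹
Wind speed in SI: 62.2 knots = 32.0 m/s
Geostrophic balance rearranged: |∂P/∂n| = f ρ V_g
|∂P/∂n| = 1.16×10⁻⁴ × 0.931 × 32.0 = 3.47×10⁻³ Pa/m

3.47×10⁻³ Pa/m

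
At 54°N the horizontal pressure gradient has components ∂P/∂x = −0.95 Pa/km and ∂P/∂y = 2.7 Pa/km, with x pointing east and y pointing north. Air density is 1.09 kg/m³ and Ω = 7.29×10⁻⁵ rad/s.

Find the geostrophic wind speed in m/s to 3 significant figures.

22.3 m/s

Coriolis parameter at 54°N:
f = 2Ω sin φ = 2 × 7.29×10⁻⁵ × sin 54° = 1.18×10⁻⁴ s⁻¹
Component geostrophic relations (x east, y north):
u_g = −(1/(fρ)) ∂P/∂y,  v_g = (1/(fρ)) ∂P/∂x
u_g = −(2.7×10⁻³)/(1.18×10⁻⁴ × 1.09) = −21.0 m/s;  v_g = (−0.95×10⁻³)/(1.18×10⁻⁴ × 1.09) = −7.39 m/s
|V_g| = √(u_g² + v_g²) = 22.3 m/s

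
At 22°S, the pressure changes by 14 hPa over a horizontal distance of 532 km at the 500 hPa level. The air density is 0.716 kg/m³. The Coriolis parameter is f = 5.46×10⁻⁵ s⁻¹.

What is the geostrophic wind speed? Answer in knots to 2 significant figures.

Pressure gradient: |∂P/∂n| = 1400 Pa / 532000 m = 2.63×10⁻³ Pa/m
Geostrophic balance (pressure-gradient force = Coriolis force):
V_g = (1/(fρ)) |∂P/∂n| = 2.63×10⁻³ / (5.46×10⁻⁵ × 0.716) = 67.3 m/s
Converting: 67.3 m/s × 1.944 = 130 knots

130 knots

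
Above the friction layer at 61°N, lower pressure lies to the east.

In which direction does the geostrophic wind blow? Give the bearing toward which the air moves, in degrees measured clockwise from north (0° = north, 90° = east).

The pressure-gradient force points toward the east (bearing 090°).
Geostrophic balance: in the Northern Hemisphere the Coriolis force deflects motion to the right, so the geostrophic wind blows 90° to the right of the pressure-gradient force (low pressure on the left).
Rotating 090° by 90° clockwise gives 180° — the wind blows toward the south.

180°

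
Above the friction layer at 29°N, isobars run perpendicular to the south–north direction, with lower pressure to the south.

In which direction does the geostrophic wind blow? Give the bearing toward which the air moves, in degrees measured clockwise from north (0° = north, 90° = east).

The pressure-gradient force points toward the south (bearing 180°).
Geostrophic balance: in the Northern Hemisphere the Coriolis force deflects motion to the right, so the geostrophic wind blows 90° to the right of the pressure-gradient force (low pressure on the left).
Rotating 180° by 90° clockwise gives 270° — the wind blows toward the west.

270°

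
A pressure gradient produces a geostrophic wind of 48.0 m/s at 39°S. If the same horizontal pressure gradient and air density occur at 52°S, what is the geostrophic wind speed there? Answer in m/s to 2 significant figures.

38 m/s

With the same pressure gradient and density, V_g ∝ 1/f ∝ 1/sin φ.
V₂ = V₁ · sin φ₁ / sin φ₂ = 48.0 × sin 39° / sin 52°
V₂ = 48.0 × 0.6293/0.7880 = 38 m/s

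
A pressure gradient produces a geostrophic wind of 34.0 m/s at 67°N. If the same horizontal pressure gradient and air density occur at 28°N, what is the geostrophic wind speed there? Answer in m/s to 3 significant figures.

66.7 m/s

With the same pressure gradient and density, V_g ∝ 1/f ∝ 1/sin φ.
V₂ = V₁ · sin φ₁ / sin φ₂ = 34.0 × sin 67° / sin 28°
V₂ = 34.0 × 0.9205/0.4695 = 66.7 m/s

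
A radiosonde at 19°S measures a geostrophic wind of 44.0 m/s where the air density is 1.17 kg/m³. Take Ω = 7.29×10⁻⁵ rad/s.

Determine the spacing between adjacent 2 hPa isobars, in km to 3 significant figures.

81.8 km

Coriolis parameter at 19°S:
f = 2Ω sin φ = 2 × 7.29×10⁻⁵ × sin 19° = 4.75×10⁻⁵ s⁻¹
Geostrophic balance rearranged: |∂P/∂n| = f ρ V_g
|∂P/∂n| = 4.75×10⁻⁵ × 1.17 × 44.0 = 2.44×10⁻³ Pa/m
Isobar spacing: Δn = ΔP/|∂P/∂n| = 200 Pa / 2.44×10⁻³ Pa/m = 81845 m ≈ 81.8 km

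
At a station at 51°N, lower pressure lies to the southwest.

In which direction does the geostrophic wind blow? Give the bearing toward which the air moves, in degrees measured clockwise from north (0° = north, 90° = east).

The pressure-gradient force points toward the southwest (bearing 225°).
Geostrophic balance: in the Northern Hemisphere the Coriolis force deflects motion to the right, so the geostrophic wind blows 90° to the right of the pressure-gradient force (low pressure on the left).
Rotating 225° by 90° clockwise gives 315° — the wind blows toward the northwest.

315°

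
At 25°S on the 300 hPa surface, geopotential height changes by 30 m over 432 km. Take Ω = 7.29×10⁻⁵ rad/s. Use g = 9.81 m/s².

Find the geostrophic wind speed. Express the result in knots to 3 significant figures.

Coriolis parameter at 25°S:
f = 2Ω sin φ = 2 × 7.29×10⁻⁵ × sin 25° = 6.16×10⁻⁵ s⁻¹
Height gradient: |∂Z/∂n| = 30 m / 432000 m = 6.94×10⁻⁵
On a pressure surface, geostrophic balance gives V_g = (g/f)|∂Z/∂n|:
V_g = 9.81 × 6.94×10⁻⁵ / 6.16×10⁻⁵ = 11.1 m/s
Converting: 11.1 m/s × 1.944 = 21.5 knots

21.5 knots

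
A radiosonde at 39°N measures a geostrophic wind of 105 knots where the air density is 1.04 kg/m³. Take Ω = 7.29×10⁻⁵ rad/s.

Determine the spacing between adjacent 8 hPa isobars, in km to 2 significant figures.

Coriolis parameter at 39°N:
f = 2Ω sin φ = 2 × 7.29×10⁻⁵ × sin 39° = 9.18×10⁻⁵ s⁻¹
Wind speed in SI: 105 knots = 54.0 m/s
Geostrophic balance rearranged: |∂P/∂n| = f ρ V_g
|∂P/∂n| = 9.18×10⁻⁵ × 1.04 × 54.0 = 5.15×10⁻³ Pa/m
Isobar spacing: Δn = ΔP/|∂P/∂n| = 800 Pa / 5.15×10⁻³ Pa/m = 155203 m ≈ 160 km

160 km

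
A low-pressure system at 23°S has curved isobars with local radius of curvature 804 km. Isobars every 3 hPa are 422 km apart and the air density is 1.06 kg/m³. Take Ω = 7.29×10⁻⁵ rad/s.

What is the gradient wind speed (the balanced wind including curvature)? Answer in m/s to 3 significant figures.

Coriolis parameter at 23°S:
f = 2Ω sin φ = 2 × 7.29×10⁻⁵ × sin 23° = 5.70×10⁻⁵ s⁻¹
Pressure gradient: |∂P/∂n| = 300 Pa / 422000 m = 7.11×10⁻⁴ Pa/m
Geostrophic speed: V_g = |∂P/∂n|/(fρ) = 7.11×10⁻⁴/(5.70×10⁻⁵ × 1.06) = 11.8 m/s
Around a low, centrifugal force acts outward with Coriolis, so pressure-gradient force balances both:
(1/ρ)|∂P/∂n| = fV + V²/R  →  V² + fR·V − fR·V_g = 0
With fR = 5.70×10⁻⁵ × 804×10³ m = 45.8 m/s:
V = [−fR + √((fR)² + 4 fR V_g)]/2 = [−45.8 + √(45.8² + 4×45.8×11.8)]/2 = 9.71 m/s
Subgeostrophic (V < V_g = 11.8 m/s), as expected around a low.

9.71 m/s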